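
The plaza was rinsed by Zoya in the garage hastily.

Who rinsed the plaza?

Zoya

'Zoya' marks the agent of the rinsing event.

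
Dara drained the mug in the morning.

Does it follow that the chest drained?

Nothing is said about any chest; only the mug is affected.

no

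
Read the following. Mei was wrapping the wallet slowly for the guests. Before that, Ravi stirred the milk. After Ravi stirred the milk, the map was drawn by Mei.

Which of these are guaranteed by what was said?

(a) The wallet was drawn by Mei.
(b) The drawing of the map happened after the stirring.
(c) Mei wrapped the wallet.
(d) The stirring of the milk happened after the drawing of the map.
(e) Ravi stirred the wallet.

(a) Not entailed — Mei drew the map, not the wallet; the wallet belongs to the wrapping event.
(b) Entailed — the narrative places the stirring before the drawing.
(c) Not entailed — 'was wrapping' is progressive on an accomplishment; it does not entail the completed 'wrapped'.
(d) Not entailed — the narrative places the stirring before the drawing, not after.
(e) Not entailed — Ravi stirred the milk, not the wallet; the wallet belongs to the wrapping event.

(b)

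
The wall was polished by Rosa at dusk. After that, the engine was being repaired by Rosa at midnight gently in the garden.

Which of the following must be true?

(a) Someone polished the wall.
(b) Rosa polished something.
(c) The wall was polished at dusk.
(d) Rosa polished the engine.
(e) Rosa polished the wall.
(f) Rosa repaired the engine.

(a) Entailed — dropping 'at dusk' and generalizing the agent leaves a sub-description the original still satisfies.
(b) Entailed — this follows by dropping conjuncts from the polishing event's description.
(c) Entailed — generalizing the agent leaves a sub-description the original still satisfies.
(d) Not entailed — Rosa polished the wall, not the engine; the engine belongs to the repairing event.
(e) Entailed — dropping 'at dusk' leaves a sub-description the original still satisfies.
(f) Not entailed — 'was repairing' is progressive on an accomplishment; it does not entail the completed 'repaired'.

(a), (b), (c), (e)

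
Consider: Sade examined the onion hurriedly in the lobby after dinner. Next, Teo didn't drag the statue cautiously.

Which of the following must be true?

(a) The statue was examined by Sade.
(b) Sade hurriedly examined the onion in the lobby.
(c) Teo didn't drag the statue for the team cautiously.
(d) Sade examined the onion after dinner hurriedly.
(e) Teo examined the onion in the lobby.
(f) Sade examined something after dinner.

(a) Not entailed — Sade examined the onion, not the statue; the statue belongs to the dragging event.
(b) Entailed — dropping 'after dinner' leaves a sub-description the original still satisfies.
(c) Entailed — under negation, adding a further restriction is entailed: if no such dragging event occurred, none occurred for the team either.
(d) Entailed — dropping 'in the lobby' leaves a sub-description the original still satisfies.
(e) Not entailed — the passage has Sade examining the onion, not Teo.
(f) Entailed — the original entails any weakening of itself; this just drops 'hurriedly', 'in the lobby' and generalizes the patient.

(b), (c), (d), (f)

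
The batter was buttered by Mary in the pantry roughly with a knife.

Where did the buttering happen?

'in the pantry' marks the location of the buttering event.

in the pantry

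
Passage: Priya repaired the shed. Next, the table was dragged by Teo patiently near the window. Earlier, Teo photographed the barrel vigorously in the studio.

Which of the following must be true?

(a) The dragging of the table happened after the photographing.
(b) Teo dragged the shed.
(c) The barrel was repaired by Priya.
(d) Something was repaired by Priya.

(a), (d)

(a) Entailed — the narrative places the photographing before the dragging.
(b) Not entailed — Teo dragged the table, not the shed; the shed belongs to the repairing event.
(c) Not entailed — Priya repaired the shed, not the barrel; the barrel belongs to the photographing event.
(d) Entailed — generalizing the patient leaves a sub-description the original still satisfies.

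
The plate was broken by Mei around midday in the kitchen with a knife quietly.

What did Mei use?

'with a knife' marks the instrument of the breaking event.

a knife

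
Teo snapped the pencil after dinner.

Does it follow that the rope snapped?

Nothing is said about any rope; only the pencil is affected.

no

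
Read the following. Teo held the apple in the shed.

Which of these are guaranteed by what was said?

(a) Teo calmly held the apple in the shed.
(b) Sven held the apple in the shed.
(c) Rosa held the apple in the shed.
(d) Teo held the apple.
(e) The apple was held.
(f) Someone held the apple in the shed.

(d), (e), (f)

(a) Not entailed — 'calmly' adds information not in the original event.
(b) Not entailed — the passage has Teo holding the apple, not Sven.
(c) Not entailed — the passage has Teo holding the apple, not Rosa.
(d) Entailed — this follows by dropping conjuncts from the holding event's description.
(e) Entailed — every conjunct here is already in the original holding event.
(f) Entailed — every conjunct here is already in the original holding event.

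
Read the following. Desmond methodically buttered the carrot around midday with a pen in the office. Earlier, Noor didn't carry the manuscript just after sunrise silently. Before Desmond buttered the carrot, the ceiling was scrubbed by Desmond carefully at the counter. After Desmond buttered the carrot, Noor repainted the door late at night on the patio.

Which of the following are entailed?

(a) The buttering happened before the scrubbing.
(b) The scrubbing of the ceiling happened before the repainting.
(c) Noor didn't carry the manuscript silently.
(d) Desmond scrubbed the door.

(b)

(a) Not entailed — the narrative places the scrubbing before the buttering, not after.
(b) Entailed — the narrative places the scrubbing before the repainting.
(c) Not entailed — dropping 'just after sunrise' under negation is not valid — the original leaves open that Noor carried the manuscript some other way.
(d) Not entailed — Desmond scrubbed the ceiling, not the door; the door belongs to the repainting event.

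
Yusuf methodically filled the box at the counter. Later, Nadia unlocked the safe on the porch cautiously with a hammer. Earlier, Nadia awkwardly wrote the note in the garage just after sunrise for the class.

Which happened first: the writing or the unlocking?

The connectives place the writing before the unlocking.

the writing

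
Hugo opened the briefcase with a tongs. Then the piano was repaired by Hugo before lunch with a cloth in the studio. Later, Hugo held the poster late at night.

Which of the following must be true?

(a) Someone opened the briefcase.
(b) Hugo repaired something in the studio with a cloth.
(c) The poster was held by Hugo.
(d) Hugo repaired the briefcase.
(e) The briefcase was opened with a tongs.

(a), (b), (c), (e)

(a) Entailed — this follows by dropping conjuncts from the opening event's description.
(b) Entailed — dropping 'before lunch' and generalizing the patient leaves a sub-description the original still satisfies.
(c) Entailed — every conjunct here is already in the original holding event.
(d) Not entailed — Hugo repaired the piano, not the briefcase; the briefcase belongs to the opening event.
(e) Entailed — the original entails any weakening of itself; this just generalizes the agent.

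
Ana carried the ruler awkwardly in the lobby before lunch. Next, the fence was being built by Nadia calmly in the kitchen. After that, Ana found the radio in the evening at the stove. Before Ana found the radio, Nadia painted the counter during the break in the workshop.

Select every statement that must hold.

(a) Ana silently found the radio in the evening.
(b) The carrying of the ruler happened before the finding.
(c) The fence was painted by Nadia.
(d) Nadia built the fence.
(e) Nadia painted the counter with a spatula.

(b)

(a) Not entailed — 'silently' adds information not in the original event.
(b) Entailed — the narrative places the carrying before the finding.
(c) Not entailed — Nadia painted the counter, not the fence; the fence belongs to the building event.
(d) Not entailed — 'was building' is progressive on an accomplishment; it does not entail the completed 'built'.
(e) Not entailed — 'with a spatula' adds information not in the original event.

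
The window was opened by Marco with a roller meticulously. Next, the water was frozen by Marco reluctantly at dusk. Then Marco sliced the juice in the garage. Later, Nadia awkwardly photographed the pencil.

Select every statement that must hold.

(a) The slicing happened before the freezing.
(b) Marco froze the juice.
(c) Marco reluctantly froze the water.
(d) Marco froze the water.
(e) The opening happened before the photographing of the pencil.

(a) Not entailed — the narrative places the freezing before the slicing, not after.
(b) Not entailed — Marco froze the water, not the juice; the juice belongs to the slicing event.
(c) Entailed — dropping 'at dusk' leaves a sub-description the original still satisfies.
(d) Entailed — this follows by dropping conjuncts from the freezing event's description.
(e) Entailed — the narrative places the opening before the photographing.

(c), (d), (e)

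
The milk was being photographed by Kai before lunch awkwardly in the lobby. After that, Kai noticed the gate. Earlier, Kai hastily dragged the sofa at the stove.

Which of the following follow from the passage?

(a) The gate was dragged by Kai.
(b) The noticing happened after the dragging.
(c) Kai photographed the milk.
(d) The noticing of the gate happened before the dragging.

(a) Not entailed — Kai dragged the sofa, not the gate; the gate belongs to the noticing event.
(b) Entailed — the narrative places the dragging before the noticing.
(c) Not entailed — 'was photographing' is progressive on an accomplishment; it does not entail the completed 'photographed'.
(d) Not entailed — the narrative places the dragging before the noticing, not after.

(b)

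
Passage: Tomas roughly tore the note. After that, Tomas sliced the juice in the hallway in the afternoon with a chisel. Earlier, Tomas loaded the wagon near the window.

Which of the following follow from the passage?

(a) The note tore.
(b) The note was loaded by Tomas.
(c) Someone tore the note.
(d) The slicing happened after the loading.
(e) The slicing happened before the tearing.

(a), (c), (d)

(a) Entailed — 'Tomas tore the note' is causative; it entails the inchoative 'the note tore'.
(b) Not entailed — Tomas loaded the wagon, not the note; the note belongs to the tearing event.
(c) Entailed — dropping 'roughly' and generalizing the agent leaves a sub-description the original still satisfies.
(d) Entailed — the narrative places the loading before the slicing.
(e) Not entailed — the narrative places the tearing before the slicing, not after.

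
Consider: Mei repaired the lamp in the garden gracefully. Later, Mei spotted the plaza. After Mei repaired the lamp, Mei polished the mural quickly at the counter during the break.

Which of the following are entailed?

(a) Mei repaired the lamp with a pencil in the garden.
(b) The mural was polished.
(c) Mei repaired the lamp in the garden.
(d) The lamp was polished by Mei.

(a) Not entailed — 'with a pencil' adds information not in the original event.
(b) Entailed — dropping 'at the counter', 'quickly', 'during the break' and generalizing the agent leaves a sub-description the original still satisfies.
(c) Entailed — dropping 'gracefully' leaves a sub-description the original still satisfies.
(d) Not entailed — Mei polished the mural, not the lamp; the lamp belongs to the repairing event.

(b), (c)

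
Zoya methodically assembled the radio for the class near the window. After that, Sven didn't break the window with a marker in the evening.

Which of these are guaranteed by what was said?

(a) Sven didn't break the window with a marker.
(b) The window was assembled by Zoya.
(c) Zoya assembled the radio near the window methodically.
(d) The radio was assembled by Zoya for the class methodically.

(a) Not entailed — dropping 'in the evening' under negation is not valid — the original leaves open that Sven broke the window some other way.
(b) Not entailed — Zoya assembled the radio, not the window; the window belongs to the breaking event.
(c) Entailed — this follows by dropping conjuncts from the assembling event's description.
(d) Entailed — the original entails any weakening of itself; this just drops 'near the window'.

(c), (d)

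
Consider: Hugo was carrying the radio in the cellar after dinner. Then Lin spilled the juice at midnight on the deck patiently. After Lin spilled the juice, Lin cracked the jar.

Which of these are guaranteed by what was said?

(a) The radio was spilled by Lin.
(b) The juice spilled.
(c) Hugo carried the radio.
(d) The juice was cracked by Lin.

(b), (c)

(a) Not entailed — Lin spilled the juice, not the radio; the radio belongs to the carrying event.
(b) Entailed — 'Lin spilled the juice' is causative; it entails the inchoative 'the juice spilled'.
(c) Entailed — 'carry' is an activity; 'was carrying' entails that some carrying happened, so 'carried' holds.
(d) Not entailed — Lin cracked the jar, not the juice; the juice belongs to the spilling event.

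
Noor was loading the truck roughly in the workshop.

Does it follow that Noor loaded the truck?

no

'was loading' is progressive; for an accomplishment like 'load the truck', it doesn't entail completion.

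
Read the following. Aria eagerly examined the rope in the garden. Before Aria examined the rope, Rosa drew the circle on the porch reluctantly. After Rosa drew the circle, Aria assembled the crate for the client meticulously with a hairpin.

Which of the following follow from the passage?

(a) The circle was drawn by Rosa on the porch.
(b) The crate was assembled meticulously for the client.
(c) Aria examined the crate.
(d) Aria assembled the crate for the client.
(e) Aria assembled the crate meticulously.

(a), (b), (d), (e)

(a) Entailed — the original entails any weakening of itself; this just drops 'reluctantly'.
(b) Entailed — this follows by dropping conjuncts from the assembling event's description.
(c) Not entailed — Aria examined the rope, not the crate; the crate belongs to the assembling event.
(d) Entailed — this follows by dropping conjuncts from the assembling event's description.
(e) Entailed — dropping 'for the client', 'with a hairpin' leaves a sub-description the original still satisfies.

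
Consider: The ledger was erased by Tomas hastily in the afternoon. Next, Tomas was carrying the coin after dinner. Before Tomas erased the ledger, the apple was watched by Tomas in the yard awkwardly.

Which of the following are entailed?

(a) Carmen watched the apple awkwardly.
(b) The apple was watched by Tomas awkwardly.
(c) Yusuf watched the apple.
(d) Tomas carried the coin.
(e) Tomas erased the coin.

(b), (d)

(a) Not entailed — the passage has Tomas watching the apple, not Carmen.
(b) Entailed — dropping 'in the yard' leaves a sub-description the original still satisfies.
(c) Not entailed — the passage has Tomas watching the apple, not Yusuf.
(d) Entailed — 'carry' is an activity; 'was carrying' entails that some carrying happened, so 'carried' holds.
(e) Not entailed — Tomas erased the ledger, not the coin; the coin belongs to the carrying event.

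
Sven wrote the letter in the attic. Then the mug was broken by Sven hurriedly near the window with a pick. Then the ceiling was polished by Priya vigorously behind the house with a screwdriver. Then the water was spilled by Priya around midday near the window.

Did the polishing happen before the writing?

no

The narrative orders the writing before the polishing.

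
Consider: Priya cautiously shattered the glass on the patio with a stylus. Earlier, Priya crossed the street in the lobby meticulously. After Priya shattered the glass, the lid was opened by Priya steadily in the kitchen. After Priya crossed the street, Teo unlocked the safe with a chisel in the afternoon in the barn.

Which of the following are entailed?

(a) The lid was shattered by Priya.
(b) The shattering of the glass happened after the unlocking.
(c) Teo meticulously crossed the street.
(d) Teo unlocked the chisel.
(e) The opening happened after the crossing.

(a) Not entailed — Priya shattered the glass, not the lid; the lid belongs to the opening event.
(b) Not entailed — the narrative doesn't order the unlocking relative to the shattering.
(c) Not entailed — the passage has Priya crossing the street, not Teo.
(d) Not entailed — the chisel is the instrument, not what was unlocked.
(e) Entailed — the narrative places the crossing before the opening.

(e)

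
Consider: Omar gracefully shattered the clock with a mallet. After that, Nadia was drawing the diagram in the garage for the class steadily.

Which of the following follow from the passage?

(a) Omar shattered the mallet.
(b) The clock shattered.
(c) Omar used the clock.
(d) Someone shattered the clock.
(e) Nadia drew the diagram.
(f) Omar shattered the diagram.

(a) Not entailed — the mallet is the instrument, not what was shattered.
(b) Entailed — 'Omar shattered the clock' is causative; it entails the inchoative 'the clock shattered'.
(c) Not entailed — the clock is the patient, not an instrument — Omar used a mallet.
(d) Entailed — this follows by dropping conjuncts from the shattering event's description.
(e) Not entailed — 'was drawing' is progressive on an accomplishment; it does not entail the completed 'drew'.
(f) Not entailed — Omar shattered the clock, not the diagram; the diagram belongs to the drawing event.

(b), (d)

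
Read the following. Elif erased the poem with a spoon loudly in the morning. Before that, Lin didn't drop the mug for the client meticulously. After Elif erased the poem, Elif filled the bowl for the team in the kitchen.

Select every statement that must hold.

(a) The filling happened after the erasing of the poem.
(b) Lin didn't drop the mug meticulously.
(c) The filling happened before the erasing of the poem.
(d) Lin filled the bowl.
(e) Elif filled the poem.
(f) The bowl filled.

(a) Entailed — the narrative places the erasing before the filling.
(b) Not entailed — dropping 'for the client' under negation is not valid — the original leaves open that Lin dropped the mug some other way.
(c) Not entailed — the narrative places the erasing before the filling, not after.
(d) Not entailed — the passage has Elif filling the bowl, not Lin.
(e) Not entailed — Elif filled the bowl, not the poem; the poem belongs to the erasing event.
(f) Entailed — 'Elif filled the bowl' is causative; it entails the inchoative 'the bowl filled'.

(a), (f)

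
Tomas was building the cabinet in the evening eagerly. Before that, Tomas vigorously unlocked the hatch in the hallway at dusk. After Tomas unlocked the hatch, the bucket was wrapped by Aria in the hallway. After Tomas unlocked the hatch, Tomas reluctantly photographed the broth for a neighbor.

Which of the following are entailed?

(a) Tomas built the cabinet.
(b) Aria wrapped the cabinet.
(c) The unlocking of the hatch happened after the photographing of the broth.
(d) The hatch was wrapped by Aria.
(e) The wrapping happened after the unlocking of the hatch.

(e)

(a) Not entailed — 'was building' is progressive on an accomplishment; it does not entail the completed 'built'.
(b) Not entailed — Aria wrapped the bucket, not the cabinet; the cabinet belongs to the building event.
(c) Not entailed — the narrative places the unlocking before the photographing, not after.
(d) Not entailed — Aria wrapped the bucket, not the hatch; the hatch belongs to the unlocking event.
(e) Entailed — the narrative places the unlocking before the wrapping.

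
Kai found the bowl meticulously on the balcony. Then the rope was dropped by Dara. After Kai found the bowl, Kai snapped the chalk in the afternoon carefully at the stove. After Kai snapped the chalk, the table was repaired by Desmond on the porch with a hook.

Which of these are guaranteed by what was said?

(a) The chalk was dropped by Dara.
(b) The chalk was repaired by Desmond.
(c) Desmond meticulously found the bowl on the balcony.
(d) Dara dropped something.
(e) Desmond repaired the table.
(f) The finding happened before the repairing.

(a) Not entailed — Dara dropped the rope, not the chalk; the chalk belongs to the snapping event.
(b) Not entailed — Desmond repaired the table, not the chalk; the chalk belongs to the snapping event.
(c) Not entailed — the passage has Kai finding the bowl, not Desmond.
(d) Entailed — the original entails any weakening of itself; this just generalizes the patient.
(e) Entailed — this follows by dropping conjuncts from the repairing event's description.
(f) Entailed — the narrative places the finding before the repairing.

(d), (e), (f)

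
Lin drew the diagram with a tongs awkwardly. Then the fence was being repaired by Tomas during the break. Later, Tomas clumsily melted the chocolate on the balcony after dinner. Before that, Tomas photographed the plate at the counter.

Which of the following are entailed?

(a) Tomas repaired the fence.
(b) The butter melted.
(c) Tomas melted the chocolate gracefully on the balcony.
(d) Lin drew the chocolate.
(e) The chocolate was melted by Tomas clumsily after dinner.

(a) Not entailed — 'was repairing' is progressive on an accomplishment; it does not entail the completed 'repaired'.
(b) Not entailed — the chocolate is what melted, not the butter.
(c) Not entailed — 'gracefully' adds a manner not in (and inconsistent with) the original.
(d) Not entailed — Lin drew the diagram, not the chocolate; the chocolate belongs to the melting event.
(e) Entailed — the original entails any weakening of itself; this just drops 'on the balcony'.

(e)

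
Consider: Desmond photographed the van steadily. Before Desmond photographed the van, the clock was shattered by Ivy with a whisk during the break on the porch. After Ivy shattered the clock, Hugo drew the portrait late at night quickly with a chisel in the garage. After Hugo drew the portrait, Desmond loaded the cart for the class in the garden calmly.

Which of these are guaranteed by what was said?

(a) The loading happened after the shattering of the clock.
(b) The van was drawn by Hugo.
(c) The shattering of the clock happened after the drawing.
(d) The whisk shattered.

(a) Entailed — the narrative places the shattering before the loading.
(b) Not entailed — Hugo drew the portrait, not the van; the van belongs to the photographing event.
(c) Not entailed — the narrative places the shattering before the drawing, not after.
(d) Not entailed — the clock is what shattered, not the whisk.

(a)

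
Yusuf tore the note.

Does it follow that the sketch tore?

Nothing is said about any sketch; only the note is affected.

no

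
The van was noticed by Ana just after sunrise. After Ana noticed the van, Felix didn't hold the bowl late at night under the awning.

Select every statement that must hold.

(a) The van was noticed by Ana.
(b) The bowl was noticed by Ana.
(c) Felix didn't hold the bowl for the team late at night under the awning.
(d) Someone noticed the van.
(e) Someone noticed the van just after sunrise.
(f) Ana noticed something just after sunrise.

(a) Entailed — dropping 'just after sunrise' leaves a sub-description the original still satisfies.
(b) Not entailed — Ana noticed the van, not the bowl; the bowl belongs to the holding event.
(c) Entailed — under negation, adding a further restriction is entailed: if no such holding event occurred, none occurred for the team either.
(d) Entailed — this follows by dropping conjuncts from the noticing event's description.
(e) Entailed — generalizing the agent leaves a sub-description the original still satisfies.
(f) Entailed — generalizing the patient leaves a sub-description the original still satisfies.

(a), (c), (d), (e), (f)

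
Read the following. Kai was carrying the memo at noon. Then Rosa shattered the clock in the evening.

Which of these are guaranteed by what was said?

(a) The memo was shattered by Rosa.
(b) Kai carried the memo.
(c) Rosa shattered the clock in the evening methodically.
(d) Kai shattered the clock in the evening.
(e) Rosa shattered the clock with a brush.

(b)

(a) Not entailed — Rosa shattered the clock, not the memo; the memo belongs to the carrying event.
(b) Entailed — 'carry' is an activity; 'was carrying' entails that some carrying happened, so 'carried' holds.
(c) Not entailed — 'methodically' adds information not in the original event.
(d) Not entailed — the passage has Rosa shattering the clock, not Kai.
(e) Not entailed — 'with a brush' adds information not in the original event.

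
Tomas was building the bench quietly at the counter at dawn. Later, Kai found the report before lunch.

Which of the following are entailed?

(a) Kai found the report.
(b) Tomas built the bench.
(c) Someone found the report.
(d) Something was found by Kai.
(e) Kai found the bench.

(a) Entailed — dropping 'before lunch' leaves a sub-description the original still satisfies.
(b) Not entailed — 'was building' is progressive on an accomplishment; it does not entail the completed 'built'.
(c) Entailed — this follows by dropping conjuncts from the finding event's description.
(d) Entailed — the original entails any weakening of itself; this just drops 'before lunch' and generalizes the patient.
(e) Not entailed — Kai found the report, not the bench; the bench belongs to the building event.

(a), (c), (d)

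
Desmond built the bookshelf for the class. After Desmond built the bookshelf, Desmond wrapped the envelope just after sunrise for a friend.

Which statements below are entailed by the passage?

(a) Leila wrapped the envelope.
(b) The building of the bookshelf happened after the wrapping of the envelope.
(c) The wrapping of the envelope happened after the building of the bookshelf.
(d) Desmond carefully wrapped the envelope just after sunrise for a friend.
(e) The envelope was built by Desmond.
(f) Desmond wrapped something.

(c), (f)

(a) Not entailed — the passage has Desmond wrapping the envelope, not Leila.
(b) Not entailed — the narrative places the building before the wrapping, not after.
(c) Entailed — the narrative places the building before the wrapping.
(d) Not entailed — 'carefully' adds information not in the original event.
(e) Not entailed — Desmond built the bookshelf, not the envelope; the envelope belongs to the wrapping event.
(f) Entailed — this follows by dropping conjuncts from the wrapping event's description.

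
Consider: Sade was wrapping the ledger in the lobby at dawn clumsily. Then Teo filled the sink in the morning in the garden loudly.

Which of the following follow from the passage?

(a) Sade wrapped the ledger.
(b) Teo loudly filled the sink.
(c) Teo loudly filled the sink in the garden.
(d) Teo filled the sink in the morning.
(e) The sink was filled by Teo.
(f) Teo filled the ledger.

(b), (c), (d), (e)

(a) Not entailed — 'was wrapping' is progressive on an accomplishment; it does not entail the completed 'wrapped'.
(b) Entailed — every conjunct here is already in the original filling event.
(c) Entailed — the original entails any weakening of itself; this just drops 'in the morning'.
(d) Entailed — dropping 'loudly', 'in the garden' leaves a sub-description the original still satisfies.
(e) Entailed — the original entails any weakening of itself; this just drops 'loudly', 'in the morning', 'in the garden'.
(f) Not entailed — Teo filled the sink, not the ledger; the ledger belongs to the wrapping event.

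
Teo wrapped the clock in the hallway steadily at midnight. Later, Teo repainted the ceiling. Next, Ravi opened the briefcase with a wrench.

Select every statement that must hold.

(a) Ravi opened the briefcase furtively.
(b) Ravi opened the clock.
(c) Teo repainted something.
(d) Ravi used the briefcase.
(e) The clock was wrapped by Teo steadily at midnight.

(a) Not entailed — 'furtively' adds information not in the original event.
(b) Not entailed — Ravi opened the briefcase, not the clock; the clock belongs to the wrapping event.
(c) Entailed — generalizing the patient leaves a sub-description the original still satisfies.
(d) Not entailed — the briefcase is the patient, not an instrument — Ravi used a wrench.
(e) Entailed — every conjunct here is already in the original wrapping event.

(c), (e)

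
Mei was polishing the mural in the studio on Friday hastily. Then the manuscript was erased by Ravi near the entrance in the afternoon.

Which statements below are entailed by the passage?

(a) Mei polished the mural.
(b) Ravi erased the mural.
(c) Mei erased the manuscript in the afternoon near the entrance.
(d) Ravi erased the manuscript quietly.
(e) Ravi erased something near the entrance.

(a) Entailed — 'polish' is an activity; 'was polishing' entails that some polishing happened, so 'polished' holds.
(b) Not entailed — Ravi erased the manuscript, not the mural; the mural belongs to the polishing event.
(c) Not entailed — the passage has Ravi erasing the manuscript, not Mei.
(d) Not entailed — 'quietly' adds information not in the original event.
(e) Entailed — dropping 'in the afternoon' and generalizing the patient leaves a sub-description the original still satisfies.

(a), (e)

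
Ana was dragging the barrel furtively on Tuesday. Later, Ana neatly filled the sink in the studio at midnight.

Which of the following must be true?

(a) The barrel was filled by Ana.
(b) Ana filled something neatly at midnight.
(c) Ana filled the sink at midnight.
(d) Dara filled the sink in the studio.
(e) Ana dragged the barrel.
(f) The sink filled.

(a) Not entailed — Ana filled the sink, not the barrel; the barrel belongs to the dragging event.
(b) Entailed — dropping 'in the studio' and generalizing the patient leaves a sub-description the original still satisfies.
(c) Entailed — this follows by dropping conjuncts from the filling event's description.
(d) Not entailed — the passage has Ana filling the sink, not Dara.
(e) Entailed — 'drag' is an activity; 'was dragging' entails that some dragging happened, so 'dragged' holds.
(f) Entailed — 'Ana filled the sink' is causative; it entails the inchoative 'the sink filled'.

(b), (c), (e), (f)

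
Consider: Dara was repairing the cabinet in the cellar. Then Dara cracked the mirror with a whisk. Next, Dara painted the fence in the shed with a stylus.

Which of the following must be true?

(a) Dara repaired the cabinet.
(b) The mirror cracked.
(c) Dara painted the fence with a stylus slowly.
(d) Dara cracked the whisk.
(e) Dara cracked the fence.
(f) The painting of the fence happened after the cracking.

(a) Not entailed — 'was repairing' is progressive on an accomplishment; it does not entail the completed 'repaired'.
(b) Entailed — 'Dara cracked the mirror' is causative; it entails the inchoative 'the mirror cracked'.
(c) Not entailed — 'slowly' adds information not in the original event.
(d) Not entailed — the whisk is the instrument, not what was cracked.
(e) Not entailed — Dara cracked the mirror, not the fence; the fence belongs to the painting event.
(f) Entailed — the narrative places the cracking before the painting.

(b), (f)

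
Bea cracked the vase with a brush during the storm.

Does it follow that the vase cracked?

yes

'Bea cracked the vase' is the causative; it entails the inchoative 'the vase cracked'.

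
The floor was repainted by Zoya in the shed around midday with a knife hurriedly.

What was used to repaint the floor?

a knife

'with a knife' marks the instrument of the repainting event.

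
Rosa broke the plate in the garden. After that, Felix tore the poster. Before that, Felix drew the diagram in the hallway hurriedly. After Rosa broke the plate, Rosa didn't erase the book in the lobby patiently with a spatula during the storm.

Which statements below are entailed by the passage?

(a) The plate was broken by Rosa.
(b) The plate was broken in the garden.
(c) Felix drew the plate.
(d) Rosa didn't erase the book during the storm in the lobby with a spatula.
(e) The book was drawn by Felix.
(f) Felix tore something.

(a) Entailed — every conjunct here is already in the original breaking event.
(b) Entailed — the original entails any weakening of itself; this just generalizes the agent.
(c) Not entailed — Felix drew the diagram, not the plate; the plate belongs to the breaking event.
(d) Not entailed — dropping 'patiently' under negation is not valid — the original leaves open that Rosa erased the book some other way.
(e) Not entailed — Felix drew the diagram, not the book; the book belongs to the erasing event.
(f) Entailed — generalizing the patient leaves a sub-description the original still satisfies.

(a), (b), (f)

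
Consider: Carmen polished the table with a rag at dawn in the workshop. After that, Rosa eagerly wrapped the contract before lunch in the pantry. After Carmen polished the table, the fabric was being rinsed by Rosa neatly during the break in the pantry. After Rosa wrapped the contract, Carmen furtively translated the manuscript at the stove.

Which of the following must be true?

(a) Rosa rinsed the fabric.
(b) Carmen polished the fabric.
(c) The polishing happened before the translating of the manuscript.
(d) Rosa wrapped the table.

(a), (c)

(a) Entailed — 'rinse' is an activity; 'was rinsing' entails that some rinsing happened, so 'rinsed' holds.
(b) Not entailed — Carmen polished the table, not the fabric; the fabric belongs to the rinsing event.
(c) Entailed — the narrative places the polishing before the translating.
(d) Not entailed — Rosa wrapped the contract, not the table; the table belongs to the polishing event.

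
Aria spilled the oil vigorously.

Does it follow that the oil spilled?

yes

'Aria spilled the oil' is the causative; it entails the inchoative 'the oil spilled'.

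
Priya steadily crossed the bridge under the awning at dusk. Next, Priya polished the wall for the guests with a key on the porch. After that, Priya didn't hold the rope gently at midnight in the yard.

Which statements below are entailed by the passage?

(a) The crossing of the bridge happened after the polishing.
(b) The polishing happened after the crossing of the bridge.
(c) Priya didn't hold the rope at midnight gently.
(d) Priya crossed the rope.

(b)

(a) Not entailed — the narrative places the crossing before the polishing, not after.
(b) Entailed — the narrative places the crossing before the polishing.
(c) Not entailed — dropping 'in the yard' under negation is not valid — the original leaves open that Priya held the rope some other way.
(d) Not entailed — Priya crossed the bridge, not the rope; the rope belongs to the holding event.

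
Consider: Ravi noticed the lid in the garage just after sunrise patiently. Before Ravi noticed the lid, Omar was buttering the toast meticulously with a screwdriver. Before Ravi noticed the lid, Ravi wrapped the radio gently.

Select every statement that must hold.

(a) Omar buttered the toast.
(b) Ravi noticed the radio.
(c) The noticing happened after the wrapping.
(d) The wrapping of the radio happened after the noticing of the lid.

(a) Not entailed — 'was buttering' is progressive on an accomplishment; it does not entail the completed 'buttered'.
(b) Not entailed — Ravi noticed the lid, not the radio; the radio belongs to the wrapping event.
(c) Entailed — the narrative places the wrapping before the noticing.
(d) Not entailed — the narrative places the wrapping before the noticing, not after.

(c)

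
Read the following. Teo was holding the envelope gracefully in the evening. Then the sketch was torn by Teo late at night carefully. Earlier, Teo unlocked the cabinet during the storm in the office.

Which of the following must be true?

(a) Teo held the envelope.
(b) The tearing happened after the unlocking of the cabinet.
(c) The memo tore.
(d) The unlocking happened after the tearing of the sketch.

(a), (b)

(a) Entailed — 'hold' is an activity; 'was holding' entails that some holding happened, so 'held' holds.
(b) Entailed — the narrative places the unlocking before the tearing.
(c) Not entailed — the sketch is what tore, not the memo.
(d) Not entailed — the narrative places the unlocking before the tearing, not after.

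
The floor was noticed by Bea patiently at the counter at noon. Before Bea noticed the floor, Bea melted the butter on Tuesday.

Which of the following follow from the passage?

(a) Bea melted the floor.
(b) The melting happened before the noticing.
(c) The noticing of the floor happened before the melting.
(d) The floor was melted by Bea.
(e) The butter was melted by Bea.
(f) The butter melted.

(b), (e), (f)

(a) Not entailed — Bea melted the butter, not the floor; the floor belongs to the noticing event.
(b) Entailed — the narrative places the melting before the noticing.
(c) Not entailed — the narrative places the melting before the noticing, not after.
(d) Not entailed — Bea melted the butter, not the floor; the floor belongs to the noticing event.
(e) Entailed — the original entails any weakening of itself; this just drops 'on Tuesday'.
(f) Entailed — 'Bea melted the butter' is causative; it entails the inchoative 'the butter melted'.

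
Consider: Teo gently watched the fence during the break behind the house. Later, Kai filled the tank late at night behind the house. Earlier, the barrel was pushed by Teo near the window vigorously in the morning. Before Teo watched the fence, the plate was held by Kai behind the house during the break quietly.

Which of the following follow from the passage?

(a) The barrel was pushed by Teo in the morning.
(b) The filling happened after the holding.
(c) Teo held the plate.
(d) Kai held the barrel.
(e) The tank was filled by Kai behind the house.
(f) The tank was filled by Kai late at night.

(a), (b), (e), (f)

(a) Entailed — the original entails any weakening of itself; this just drops 'vigorously', 'near the window'.
(b) Entailed — the narrative places the holding before the filling.
(c) Not entailed — the passage has Kai holding the plate, not Teo.
(d) Not entailed — Kai held the plate, not the barrel; the barrel belongs to the pushing event.
(e) Entailed — this follows by dropping conjuncts from the filling event's description.
(f) Entailed — dropping 'behind the house' leaves a sub-description the original still satisfies.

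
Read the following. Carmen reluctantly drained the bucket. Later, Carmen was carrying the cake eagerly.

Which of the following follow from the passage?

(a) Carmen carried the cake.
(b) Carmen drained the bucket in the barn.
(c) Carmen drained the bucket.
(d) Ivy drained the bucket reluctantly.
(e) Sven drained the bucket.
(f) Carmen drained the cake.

(a), (c)

(a) Entailed — 'carry' is an activity; 'was carrying' entails that some carrying happened, so 'carried' holds.
(b) Not entailed — 'in the barn' adds information not in the original event.
(c) Entailed — every conjunct here is already in the original draining event.
(d) Not entailed — the passage has Carmen draining the bucket, not Ivy.
(e) Not entailed — the passage has Carmen draining the bucket, not Sven.
(f) Not entailed — Carmen drained the bucket, not the cake; the cake belongs to the carrying event.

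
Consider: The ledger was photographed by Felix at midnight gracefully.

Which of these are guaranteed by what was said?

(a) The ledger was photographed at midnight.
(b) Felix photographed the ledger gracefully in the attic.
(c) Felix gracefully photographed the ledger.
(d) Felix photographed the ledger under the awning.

(a), (c)

(a) Entailed — this follows by dropping conjuncts from the photographing event's description.
(b) Not entailed — 'in the attic' adds information not in the original event.
(c) Entailed — this follows by dropping conjuncts from the photographing event's description.
(d) Not entailed — 'under the awning' adds information not in the original event.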